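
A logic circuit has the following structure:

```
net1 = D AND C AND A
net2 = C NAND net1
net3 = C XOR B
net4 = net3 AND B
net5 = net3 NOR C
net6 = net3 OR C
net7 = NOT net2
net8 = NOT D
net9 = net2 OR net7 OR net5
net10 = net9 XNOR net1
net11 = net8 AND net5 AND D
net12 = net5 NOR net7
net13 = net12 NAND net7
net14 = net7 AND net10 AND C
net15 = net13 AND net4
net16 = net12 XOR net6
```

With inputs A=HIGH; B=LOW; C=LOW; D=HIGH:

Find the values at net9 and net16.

net1 = D AND C AND A = HIGH AND LOW AND HIGH = LOW
net2 = C NAND net1 = LOW NAND LOW = HIGH
net3 = C XOR B = LOW XOR LOW = LOW
net5 = net3 NOR C = LOW NOR LOW = HIGH
net6 = net3 OR C = LOW OR LOW = LOW
net7 = NOT net2 = NOT HIGH = LOW
net9 = net2 OR net7 OR net5 = HIGH OR LOW OR HIGH = HIGH
net12 = net5 NOR net7 = HIGH NOR LOW = LOW
net16 = net12 XOR net6 = LOW XOR LOW = LOW

net9 = HIGH  net16 = LOW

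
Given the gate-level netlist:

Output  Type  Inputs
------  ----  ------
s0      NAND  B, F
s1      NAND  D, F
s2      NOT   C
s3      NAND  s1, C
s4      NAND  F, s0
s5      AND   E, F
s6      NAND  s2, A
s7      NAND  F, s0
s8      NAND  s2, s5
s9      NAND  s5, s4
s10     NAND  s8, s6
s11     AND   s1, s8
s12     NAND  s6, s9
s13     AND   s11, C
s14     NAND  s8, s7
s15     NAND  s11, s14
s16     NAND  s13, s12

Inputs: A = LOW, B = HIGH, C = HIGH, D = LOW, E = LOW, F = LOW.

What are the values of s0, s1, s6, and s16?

s0 = HIGH; s1 = HIGH; s6 = HIGH; s16 = HIGH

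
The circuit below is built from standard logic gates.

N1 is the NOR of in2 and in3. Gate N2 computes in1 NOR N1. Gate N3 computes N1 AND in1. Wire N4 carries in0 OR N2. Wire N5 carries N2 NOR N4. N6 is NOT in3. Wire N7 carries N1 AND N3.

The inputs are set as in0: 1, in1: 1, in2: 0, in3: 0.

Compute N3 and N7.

N3 = 1; N7 = 1

N1 = in2 NOR in3 = 0 NOR 0 = 1
N3 = N1 AND in1 = 1 AND 1 = 1
N7 = N1 AND N3 = 1 AND 1 = 1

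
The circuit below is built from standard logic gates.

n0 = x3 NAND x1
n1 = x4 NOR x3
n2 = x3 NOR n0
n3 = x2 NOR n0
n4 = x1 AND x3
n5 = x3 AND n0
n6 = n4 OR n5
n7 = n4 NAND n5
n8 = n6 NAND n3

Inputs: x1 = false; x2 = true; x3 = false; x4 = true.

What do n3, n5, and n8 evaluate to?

n0 = x3 NAND x1 = false NAND false = true
n3 = x2 NOR n0 = true NOR true = false
n4 = x1 AND x3 = false AND false = false
n5 = x3 AND n0 = false AND true = false
n6 = n4 OR n5 = false OR false = false
n8 = n6 NAND n3 = false NAND false = true

n3 = false  n5 = false  n8 = true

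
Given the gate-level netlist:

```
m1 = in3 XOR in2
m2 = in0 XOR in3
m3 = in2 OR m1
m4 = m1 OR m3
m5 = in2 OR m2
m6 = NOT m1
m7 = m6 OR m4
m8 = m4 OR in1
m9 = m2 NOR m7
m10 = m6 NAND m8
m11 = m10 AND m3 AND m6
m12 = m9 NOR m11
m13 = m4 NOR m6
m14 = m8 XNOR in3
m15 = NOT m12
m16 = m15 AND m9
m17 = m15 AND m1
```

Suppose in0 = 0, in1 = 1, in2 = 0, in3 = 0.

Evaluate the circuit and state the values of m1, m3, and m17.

m1 = 0  m3 = 0  m17 = 0

m1 = in3 XOR in2 = 0 XOR 0 = 0
m2 = in0 XOR in3 = 0 XOR 0 = 0
m3 = in2 OR m1 = 0 OR 0 = 0
m4 = m1 OR m3 = 0 OR 0 = 0
m6 = NOT m1 = NOT 0 = 1
m7 = m6 OR m4 = 1 OR 0 = 1
m8 = m4 OR in1 = 0 OR 1 = 1
m9 = m2 NOR m7 = 0 NOR 1 = 0
m10 = m6 NAND m8 = 1 NAND 1 = 0
m11 = m10 AND m3 AND m6 = 0 AND 0 AND 1 = 0
m12 = m9 NOR m11 = 0 NOR 0 = 1
m15 = NOT m12 = NOT 1 = 0
m17 = m15 AND m1 = 0 AND 0 = 0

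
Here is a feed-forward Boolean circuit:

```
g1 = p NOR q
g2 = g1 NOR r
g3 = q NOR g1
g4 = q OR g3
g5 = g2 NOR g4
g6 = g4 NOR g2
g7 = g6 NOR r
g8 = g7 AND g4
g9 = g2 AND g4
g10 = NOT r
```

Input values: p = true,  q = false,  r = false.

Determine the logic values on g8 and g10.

g8 = true  g10 = true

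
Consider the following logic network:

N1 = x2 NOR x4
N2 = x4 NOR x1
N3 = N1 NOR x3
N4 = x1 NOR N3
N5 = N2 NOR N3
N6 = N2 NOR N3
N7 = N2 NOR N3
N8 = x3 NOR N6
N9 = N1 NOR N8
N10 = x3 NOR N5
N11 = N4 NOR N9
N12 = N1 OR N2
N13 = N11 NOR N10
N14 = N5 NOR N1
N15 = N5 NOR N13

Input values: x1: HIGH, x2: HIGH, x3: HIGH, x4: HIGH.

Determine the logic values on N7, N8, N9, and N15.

N7 = HIGH, N8 = LOW, N9 = HIGH, N15 = LOW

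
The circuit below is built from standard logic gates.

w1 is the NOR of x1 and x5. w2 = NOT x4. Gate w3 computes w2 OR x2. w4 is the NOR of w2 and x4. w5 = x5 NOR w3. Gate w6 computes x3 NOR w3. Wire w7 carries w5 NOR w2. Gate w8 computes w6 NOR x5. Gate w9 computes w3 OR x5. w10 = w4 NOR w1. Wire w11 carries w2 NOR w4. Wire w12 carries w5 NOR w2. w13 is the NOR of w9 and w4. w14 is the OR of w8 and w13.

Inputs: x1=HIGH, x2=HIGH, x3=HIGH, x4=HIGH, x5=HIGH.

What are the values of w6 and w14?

w2 = NOT x4 = NOT HIGH = LOW
w3 = w2 OR x2 = LOW OR HIGH = HIGH
w4 = w2 NOR x4 = LOW NOR HIGH = LOW
w6 = x3 NOR w3 = HIGH NOR HIGH = LOW
w8 = w6 NOR x5 = LOW NOR HIGH = LOW
w9 = w3 OR x5 = HIGH OR HIGH = HIGH
w13 = w9 NOR w4 = HIGH NOR LOW = LOW
w14 = w8 OR w13 = LOW OR LOW = LOW

w6 = LOW, w14 = LOW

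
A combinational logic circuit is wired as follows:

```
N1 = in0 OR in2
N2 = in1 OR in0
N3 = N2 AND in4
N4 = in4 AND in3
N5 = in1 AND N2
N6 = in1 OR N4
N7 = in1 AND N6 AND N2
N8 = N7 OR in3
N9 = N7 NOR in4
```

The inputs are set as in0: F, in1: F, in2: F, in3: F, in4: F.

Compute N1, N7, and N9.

N1 = in0 OR in2 = F OR F = F
N2 = in1 OR in0 = F OR F = F
N4 = in4 AND in3 = F AND F = F
N6 = in1 OR N4 = F OR F = F
N7 = in1 AND N6 AND N2 = F AND F AND F = F
N9 = N7 NOR in4 = F NOR F = T

N1 = F; N7 = F; N9 = T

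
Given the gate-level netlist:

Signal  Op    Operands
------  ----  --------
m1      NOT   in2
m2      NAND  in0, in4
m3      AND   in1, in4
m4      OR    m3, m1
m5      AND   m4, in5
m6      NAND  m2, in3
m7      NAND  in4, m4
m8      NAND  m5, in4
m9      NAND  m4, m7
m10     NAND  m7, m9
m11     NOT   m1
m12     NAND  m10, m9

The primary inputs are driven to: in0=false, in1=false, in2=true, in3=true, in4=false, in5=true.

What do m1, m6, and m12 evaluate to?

m1 = false, m6 = false, m12 = true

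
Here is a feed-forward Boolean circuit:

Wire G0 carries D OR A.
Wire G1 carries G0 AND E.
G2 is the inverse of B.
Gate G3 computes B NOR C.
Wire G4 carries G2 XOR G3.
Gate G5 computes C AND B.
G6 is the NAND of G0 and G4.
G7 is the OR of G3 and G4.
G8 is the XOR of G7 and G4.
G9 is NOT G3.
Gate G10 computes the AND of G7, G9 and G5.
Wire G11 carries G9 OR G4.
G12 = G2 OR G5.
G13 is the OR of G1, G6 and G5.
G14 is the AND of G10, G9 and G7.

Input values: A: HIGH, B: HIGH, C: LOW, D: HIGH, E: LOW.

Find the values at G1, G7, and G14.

G0 = D OR A = HIGH OR HIGH = HIGH
G1 = G0 AND E = HIGH AND LOW = LOW
G2 = NOT B = NOT HIGH = LOW
G3 = B NOR C = HIGH NOR LOW = LOW
G4 = G2 XOR G3 = LOW XOR LOW = LOW
G5 = C AND B = LOW AND HIGH = LOW
G7 = G3 OR G4 = LOW OR LOW = LOW
G9 = NOT G3 = NOT LOW = HIGH
G10 = G7 AND G9 AND G5 = LOW AND HIGH AND LOW = LOW
G14 = G10 AND G9 AND G7 = LOW AND HIGH AND LOW = LOW

G1 = LOW  G7 = LOW  G14 = LOW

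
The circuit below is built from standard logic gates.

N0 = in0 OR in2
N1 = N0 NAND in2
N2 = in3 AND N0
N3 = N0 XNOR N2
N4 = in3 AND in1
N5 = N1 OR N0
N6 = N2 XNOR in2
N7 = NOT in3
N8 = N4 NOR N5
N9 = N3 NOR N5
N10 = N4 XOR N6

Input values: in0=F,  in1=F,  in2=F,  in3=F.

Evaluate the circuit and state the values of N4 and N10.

N4 = F, N10 = T

N0 = in0 OR in2 = F OR F = F
N2 = in3 AND N0 = F AND F = F
N4 = in3 AND in1 = F AND F = F
N6 = N2 XNOR in2 = F XNOR F = T
N10 = N4 XOR N6 = F XOR T = T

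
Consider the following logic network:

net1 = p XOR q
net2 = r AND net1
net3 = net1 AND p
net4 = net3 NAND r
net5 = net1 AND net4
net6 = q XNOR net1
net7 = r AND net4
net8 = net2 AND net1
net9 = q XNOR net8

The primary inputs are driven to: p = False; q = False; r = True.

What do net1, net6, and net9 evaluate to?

net1 = False  net6 = True  net9 = True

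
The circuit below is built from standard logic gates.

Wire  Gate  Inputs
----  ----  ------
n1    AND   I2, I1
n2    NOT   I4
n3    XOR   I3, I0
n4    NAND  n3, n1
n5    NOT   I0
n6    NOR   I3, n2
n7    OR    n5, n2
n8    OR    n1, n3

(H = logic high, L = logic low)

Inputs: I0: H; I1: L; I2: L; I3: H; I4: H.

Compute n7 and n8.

n1 = I2 AND I1 = L AND L = L
n2 = NOT I4 = NOT H = L
n3 = I3 XOR I0 = H XOR H = L
n5 = NOT I0 = NOT H = L
n7 = n5 OR n2 = L OR L = L
n8 = n1 OR n3 = L OR L = L

n7 = L, n8 = L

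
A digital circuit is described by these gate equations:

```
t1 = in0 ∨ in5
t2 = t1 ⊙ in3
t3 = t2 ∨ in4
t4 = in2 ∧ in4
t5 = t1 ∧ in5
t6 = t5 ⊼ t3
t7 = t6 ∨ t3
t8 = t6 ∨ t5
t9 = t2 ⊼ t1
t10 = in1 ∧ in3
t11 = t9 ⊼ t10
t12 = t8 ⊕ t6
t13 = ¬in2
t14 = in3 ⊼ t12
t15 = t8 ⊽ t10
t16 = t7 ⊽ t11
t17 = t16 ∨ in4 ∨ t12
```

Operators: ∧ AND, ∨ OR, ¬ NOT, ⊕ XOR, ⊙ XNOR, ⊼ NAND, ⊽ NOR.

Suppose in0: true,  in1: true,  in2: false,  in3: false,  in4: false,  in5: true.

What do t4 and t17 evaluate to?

t1 = in0 OR in5 = true OR true = true
t2 = t1 XNOR in3 = true XNOR false = false
t3 = t2 OR in4 = false OR false = false
t4 = in2 AND in4 = false AND false = false
t5 = t1 AND in5 = true AND true = true
t6 = t5 NAND t3 = true NAND false = true
t7 = t6 OR t3 = true OR false = true
t8 = t6 OR t5 = true OR true = true
t9 = t2 NAND t1 = false NAND true = true
t10 = in1 AND in3 = true AND false = false
t11 = t9 NAND t10 = true NAND false = true
t12 = t8 XOR t6 = true XOR true = false
t16 = t7 NOR t11 = true NOR true = false
t17 = t16 OR in4 OR t12 = false OR false OR false = false

t4 = false  t17 = false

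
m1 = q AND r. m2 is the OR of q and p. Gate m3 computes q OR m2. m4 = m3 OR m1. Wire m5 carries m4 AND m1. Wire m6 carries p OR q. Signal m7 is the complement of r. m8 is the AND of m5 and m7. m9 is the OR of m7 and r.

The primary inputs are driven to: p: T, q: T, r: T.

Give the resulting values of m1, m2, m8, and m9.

m1 = q AND r = T AND T = T
m2 = q OR p = T OR T = T
m3 = q OR m2 = T OR T = T
m4 = m3 OR m1 = T OR T = T
m5 = m4 AND m1 = T AND T = T
m7 = NOT r = NOT T = F
m8 = m5 AND m7 = T AND F = F
m9 = m7 OR r = F OR T = T

m1 = T; m2 = T; m8 = F; m9 = T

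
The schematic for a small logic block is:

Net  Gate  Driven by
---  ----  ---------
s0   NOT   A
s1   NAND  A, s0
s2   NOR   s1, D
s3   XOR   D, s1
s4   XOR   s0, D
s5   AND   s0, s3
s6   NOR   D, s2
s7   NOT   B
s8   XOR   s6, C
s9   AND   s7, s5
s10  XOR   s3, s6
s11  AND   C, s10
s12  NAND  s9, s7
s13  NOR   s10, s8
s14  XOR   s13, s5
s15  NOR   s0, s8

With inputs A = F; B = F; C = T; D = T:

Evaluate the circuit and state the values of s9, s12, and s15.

s0 = NOT A = NOT F = T
s1 = A NAND s0 = F NAND T = T
s2 = s1 NOR D = T NOR T = F
s3 = D XOR s1 = T XOR T = F
s5 = s0 AND s3 = T AND F = F
s6 = D NOR s2 = T NOR F = F
s7 = NOT B = NOT F = T
s8 = s6 XOR C = F XOR T = T
s9 = s7 AND s5 = T AND F = F
s12 = s9 NAND s7 = F NAND T = T
s15 = s0 NOR s8 = T NOR T = F

s9 = F, s12 = T, s15 = F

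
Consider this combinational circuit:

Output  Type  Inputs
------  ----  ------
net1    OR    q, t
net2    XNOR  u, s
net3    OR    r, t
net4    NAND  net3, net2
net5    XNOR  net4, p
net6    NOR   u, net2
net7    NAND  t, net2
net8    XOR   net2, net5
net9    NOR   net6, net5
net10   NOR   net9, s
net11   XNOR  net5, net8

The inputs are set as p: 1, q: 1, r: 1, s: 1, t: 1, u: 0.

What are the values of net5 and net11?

net5 = 1  net11 = 1

net2 = u XNOR s = 0 XNOR 1 = 0
net3 = r OR t = 1 OR 1 = 1
net4 = net3 NAND net2 = 1 NAND 0 = 1
net5 = net4 XNOR p = 1 XNOR 1 = 1
net8 = net2 XOR net5 = 0 XOR 1 = 1
net11 = net5 XNOR net8 = 1 XNOR 1 = 1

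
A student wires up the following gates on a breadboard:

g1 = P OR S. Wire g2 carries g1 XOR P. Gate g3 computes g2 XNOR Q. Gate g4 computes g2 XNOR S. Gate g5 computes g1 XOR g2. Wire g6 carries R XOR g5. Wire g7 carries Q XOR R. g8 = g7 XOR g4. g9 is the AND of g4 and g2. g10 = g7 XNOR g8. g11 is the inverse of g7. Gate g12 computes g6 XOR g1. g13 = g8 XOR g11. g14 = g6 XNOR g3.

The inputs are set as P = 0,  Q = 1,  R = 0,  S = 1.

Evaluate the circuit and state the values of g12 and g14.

g1 = P OR S = 0 OR 1 = 1
g2 = g1 XOR P = 1 XOR 0 = 1
g3 = g2 XNOR Q = 1 XNOR 1 = 1
g5 = g1 XOR g2 = 1 XOR 1 = 0
g6 = R XOR g5 = 0 XOR 0 = 0
g12 = g6 XOR g1 = 0 XOR 1 = 1
g14 = g6 XNOR g3 = 0 XNOR 1 = 0

g12 = 1, g14 = 0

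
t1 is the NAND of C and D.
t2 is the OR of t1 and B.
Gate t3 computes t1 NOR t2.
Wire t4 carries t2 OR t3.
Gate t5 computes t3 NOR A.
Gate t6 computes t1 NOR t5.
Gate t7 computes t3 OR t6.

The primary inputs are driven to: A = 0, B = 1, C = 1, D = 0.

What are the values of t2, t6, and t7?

t2 = 1, t6 = 0, t7 = 0

t1 = C NAND D = 1 NAND 0 = 1
t2 = t1 OR B = 1 OR 1 = 1
t3 = t1 NOR t2 = 1 NOR 1 = 0
t5 = t3 NOR A = 0 NOR 0 = 1
t6 = t1 NOR t5 = 1 NOR 1 = 0
t7 = t3 OR t6 = 0 OR 0 = 0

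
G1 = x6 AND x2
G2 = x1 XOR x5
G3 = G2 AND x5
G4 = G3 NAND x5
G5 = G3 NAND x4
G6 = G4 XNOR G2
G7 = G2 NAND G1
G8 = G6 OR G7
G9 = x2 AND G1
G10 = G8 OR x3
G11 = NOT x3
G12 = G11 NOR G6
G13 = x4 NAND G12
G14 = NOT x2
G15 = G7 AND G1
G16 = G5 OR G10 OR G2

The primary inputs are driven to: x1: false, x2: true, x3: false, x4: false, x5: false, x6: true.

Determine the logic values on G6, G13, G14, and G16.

G6 = false  G13 = true  G14 = false  G16 = true

G1 = x6 AND x2 = true AND true = true
G2 = x1 XOR x5 = false XOR false = false
G3 = G2 AND x5 = false AND false = false
G4 = G3 NAND x5 = false NAND false = true
G5 = G3 NAND x4 = false NAND false = true
G6 = G4 XNOR G2 = true XNOR false = false
G7 = G2 NAND G1 = false NAND true = true
G8 = G6 OR G7 = false OR true = true
G10 = G8 OR x3 = true OR false = true
G11 = NOT x3 = NOT false = true
G12 = G11 NOR G6 = true NOR false = false
G13 = x4 NAND G12 = false NAND false = true
G14 = NOT x2 = NOT true = false
G16 = G5 OR G10 OR G2 = true OR true OR false = true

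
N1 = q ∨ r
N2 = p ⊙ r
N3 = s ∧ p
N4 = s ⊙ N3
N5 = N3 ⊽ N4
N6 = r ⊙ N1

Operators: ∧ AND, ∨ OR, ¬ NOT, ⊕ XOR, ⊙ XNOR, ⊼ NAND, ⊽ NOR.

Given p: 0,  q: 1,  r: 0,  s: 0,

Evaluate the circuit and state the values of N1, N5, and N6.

N1 = q OR r = 1 OR 0 = 1
N3 = s AND p = 0 AND 0 = 0
N4 = s XNOR N3 = 0 XNOR 0 = 1
N5 = N3 NOR N4 = 0 NOR 1 = 0
N6 = r XNOR N1 = 0 XNOR 1 = 0

N1 = 1  N5 = 0  N6 = 0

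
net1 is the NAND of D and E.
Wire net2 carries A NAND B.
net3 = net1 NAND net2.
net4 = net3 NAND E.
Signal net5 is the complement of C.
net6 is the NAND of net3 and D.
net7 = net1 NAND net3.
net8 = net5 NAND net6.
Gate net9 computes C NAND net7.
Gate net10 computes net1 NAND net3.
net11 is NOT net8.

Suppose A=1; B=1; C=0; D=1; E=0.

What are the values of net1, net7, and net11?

net1 = D NAND E = 1 NAND 0 = 1
net2 = A NAND B = 1 NAND 1 = 0
net3 = net1 NAND net2 = 1 NAND 0 = 1
net5 = NOT C = NOT 0 = 1
net6 = net3 NAND D = 1 NAND 1 = 0
net7 = net1 NAND net3 = 1 NAND 1 = 0
net8 = net5 NAND net6 = 1 NAND 0 = 1
net11 = NOT net8 = NOT 1 = 0

net1 = 1  net7 = 0  net11 = 0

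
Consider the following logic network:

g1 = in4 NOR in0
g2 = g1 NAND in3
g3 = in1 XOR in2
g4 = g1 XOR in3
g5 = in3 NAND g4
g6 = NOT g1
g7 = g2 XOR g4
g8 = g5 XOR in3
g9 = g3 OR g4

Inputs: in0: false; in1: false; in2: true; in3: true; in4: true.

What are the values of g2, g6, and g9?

g2 = true, g6 = true, g9 = true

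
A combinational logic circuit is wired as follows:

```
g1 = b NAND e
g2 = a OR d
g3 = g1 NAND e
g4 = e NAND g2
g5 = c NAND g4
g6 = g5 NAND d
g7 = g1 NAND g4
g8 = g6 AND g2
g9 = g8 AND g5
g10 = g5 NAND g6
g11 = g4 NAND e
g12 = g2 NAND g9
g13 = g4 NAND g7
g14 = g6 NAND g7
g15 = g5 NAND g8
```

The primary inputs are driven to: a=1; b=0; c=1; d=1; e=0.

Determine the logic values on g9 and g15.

g9 = 0, g15 = 1

g2 = a OR d = 1 OR 1 = 1
g4 = e NAND g2 = 0 NAND 1 = 1
g5 = c NAND g4 = 1 NAND 1 = 0
g6 = g5 NAND d = 0 NAND 1 = 1
g8 = g6 AND g2 = 1 AND 1 = 1
g9 = g8 AND g5 = 1 AND 0 = 0
g15 = g5 NAND g8 = 0 NAND 1 = 1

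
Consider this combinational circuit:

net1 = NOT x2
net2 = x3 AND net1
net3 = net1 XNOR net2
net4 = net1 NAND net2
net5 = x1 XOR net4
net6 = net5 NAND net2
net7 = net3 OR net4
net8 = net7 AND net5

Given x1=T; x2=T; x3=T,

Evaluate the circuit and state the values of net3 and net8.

net1 = NOT x2 = NOT T = F
net2 = x3 AND net1 = T AND F = F
net3 = net1 XNOR net2 = F XNOR F = T
net4 = net1 NAND net2 = F NAND F = T
net5 = x1 XOR net4 = T XOR T = F
net7 = net3 OR net4 = T OR T = T
net8 = net7 AND net5 = T AND F = F

net3 = T, net8 = F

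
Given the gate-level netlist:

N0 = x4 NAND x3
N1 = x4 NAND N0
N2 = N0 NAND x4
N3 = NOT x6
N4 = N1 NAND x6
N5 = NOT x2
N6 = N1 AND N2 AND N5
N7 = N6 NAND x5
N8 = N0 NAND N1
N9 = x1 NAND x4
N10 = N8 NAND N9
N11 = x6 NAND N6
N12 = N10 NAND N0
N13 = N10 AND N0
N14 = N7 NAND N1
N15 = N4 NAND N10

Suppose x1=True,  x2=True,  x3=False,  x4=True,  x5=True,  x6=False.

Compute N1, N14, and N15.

N1 = False  N14 = True  N15 = False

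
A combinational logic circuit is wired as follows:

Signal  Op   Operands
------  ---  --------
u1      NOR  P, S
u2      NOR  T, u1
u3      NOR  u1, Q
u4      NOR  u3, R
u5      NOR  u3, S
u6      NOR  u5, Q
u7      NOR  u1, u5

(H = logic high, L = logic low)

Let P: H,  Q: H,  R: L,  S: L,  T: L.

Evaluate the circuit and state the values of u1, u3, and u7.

u1 = L  u3 = L  u7 = L

u1 = P NOR S = H NOR L = L
u3 = u1 NOR Q = L NOR H = L
u5 = u3 NOR S = L NOR L = H
u7 = u1 NOR u5 = L NOR H = L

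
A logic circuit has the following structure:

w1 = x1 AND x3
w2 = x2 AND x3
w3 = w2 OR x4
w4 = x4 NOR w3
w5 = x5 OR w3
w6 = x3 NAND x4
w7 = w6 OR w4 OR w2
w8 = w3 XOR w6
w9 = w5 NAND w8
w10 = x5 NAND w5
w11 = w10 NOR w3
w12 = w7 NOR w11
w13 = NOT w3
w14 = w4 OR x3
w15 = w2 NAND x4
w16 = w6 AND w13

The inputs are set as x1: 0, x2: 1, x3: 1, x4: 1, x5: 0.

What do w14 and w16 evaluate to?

w14 = 1, w16 = 0

w2 = x2 AND x3 = 1 AND 1 = 1
w3 = w2 OR x4 = 1 OR 1 = 1
w4 = x4 NOR w3 = 1 NOR 1 = 0
w6 = x3 NAND x4 = 1 NAND 1 = 0
w13 = NOT w3 = NOT 1 = 0
w14 = w4 OR x3 = 0 OR 1 = 1
w16 = w6 AND w13 = 0 AND 0 = 0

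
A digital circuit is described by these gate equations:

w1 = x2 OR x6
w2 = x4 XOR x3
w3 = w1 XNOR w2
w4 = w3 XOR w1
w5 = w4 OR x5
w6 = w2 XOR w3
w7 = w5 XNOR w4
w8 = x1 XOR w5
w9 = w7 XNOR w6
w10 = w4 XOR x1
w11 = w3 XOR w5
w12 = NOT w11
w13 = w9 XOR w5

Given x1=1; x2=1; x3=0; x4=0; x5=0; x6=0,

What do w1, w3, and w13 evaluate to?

w1 = 1  w3 = 0  w13 = 1

w1 = x2 OR x6 = 1 OR 0 = 1
w2 = x4 XOR x3 = 0 XOR 0 = 0
w3 = w1 XNOR w2 = 1 XNOR 0 = 0
w4 = w3 XOR w1 = 0 XOR 1 = 1
w5 = w4 OR x5 = 1 OR 0 = 1
w6 = w2 XOR w3 = 0 XOR 0 = 0
w7 = w5 XNOR w4 = 1 XNOR 1 = 1
w9 = w7 XNOR w6 = 1 XNOR 0 = 0
w13 = w9 XOR w5 = 0 XOR 1 = 1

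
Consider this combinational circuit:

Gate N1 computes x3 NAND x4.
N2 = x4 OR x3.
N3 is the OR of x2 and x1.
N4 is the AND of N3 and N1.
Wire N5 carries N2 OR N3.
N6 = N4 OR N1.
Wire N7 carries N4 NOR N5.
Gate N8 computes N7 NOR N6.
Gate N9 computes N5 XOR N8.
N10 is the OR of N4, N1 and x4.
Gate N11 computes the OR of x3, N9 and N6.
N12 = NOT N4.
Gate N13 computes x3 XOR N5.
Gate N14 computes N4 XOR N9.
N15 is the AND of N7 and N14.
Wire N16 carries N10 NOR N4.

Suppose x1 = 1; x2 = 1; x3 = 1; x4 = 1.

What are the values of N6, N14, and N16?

N6 = 0, N14 = 0, N16 = 0

N1 = x3 NAND x4 = 1 NAND 1 = 0
N2 = x4 OR x3 = 1 OR 1 = 1
N3 = x2 OR x1 = 1 OR 1 = 1
N4 = N3 AND N1 = 1 AND 0 = 0
N5 = N2 OR N3 = 1 OR 1 = 1
N6 = N4 OR N1 = 0 OR 0 = 0
N7 = N4 NOR N5 = 0 NOR 1 = 0
N8 = N7 NOR N6 = 0 NOR 0 = 1
N9 = N5 XOR N8 = 1 XOR 1 = 0
N10 = N4 OR N1 OR x4 = 0 OR 0 OR 1 = 1
N14 = N4 XOR N9 = 0 XOR 0 = 0
N16 = N10 NOR N4 = 1 NOR 0 = 0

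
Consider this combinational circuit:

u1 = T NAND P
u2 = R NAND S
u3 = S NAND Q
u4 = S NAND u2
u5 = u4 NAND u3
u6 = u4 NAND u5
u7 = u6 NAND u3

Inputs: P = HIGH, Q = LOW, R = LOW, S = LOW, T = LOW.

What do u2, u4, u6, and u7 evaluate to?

u2 = HIGH; u4 = HIGH; u6 = HIGH; u7 = LOW

u2 = R NAND S = LOW NAND LOW = HIGH
u3 = S NAND Q = LOW NAND LOW = HIGH
u4 = S NAND u2 = LOW NAND HIGH = HIGH
u5 = u4 NAND u3 = HIGH NAND HIGH = LOW
u6 = u4 NAND u5 = HIGH NAND LOW = HIGH
u7 = u6 NAND u3 = HIGH NAND HIGH = LOW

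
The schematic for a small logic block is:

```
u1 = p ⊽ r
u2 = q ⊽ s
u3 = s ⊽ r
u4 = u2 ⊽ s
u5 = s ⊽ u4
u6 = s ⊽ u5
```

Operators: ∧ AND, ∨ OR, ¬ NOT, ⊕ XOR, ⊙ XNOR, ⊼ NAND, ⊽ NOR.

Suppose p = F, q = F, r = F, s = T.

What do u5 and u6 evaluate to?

u2 = q NOR s = F NOR T = F
u4 = u2 NOR s = F NOR T = F
u5 = s NOR u4 = T NOR F = F
u6 = s NOR u5 = T NOR F = F

u5 = F, u6 = F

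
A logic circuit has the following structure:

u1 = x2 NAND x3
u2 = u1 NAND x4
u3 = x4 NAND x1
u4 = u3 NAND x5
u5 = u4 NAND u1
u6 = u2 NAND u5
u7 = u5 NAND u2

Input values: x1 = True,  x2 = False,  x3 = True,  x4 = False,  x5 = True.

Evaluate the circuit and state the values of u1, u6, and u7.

u1 = x2 NAND x3 = False NAND True = True
u2 = u1 NAND x4 = True NAND False = True
u3 = x4 NAND x1 = False NAND True = True
u4 = u3 NAND x5 = True NAND True = False
u5 = u4 NAND u1 = False NAND True = True
u6 = u2 NAND u5 = True NAND True = False
u7 = u5 NAND u2 = True NAND True = False

u1 = True; u6 = False; u7 = False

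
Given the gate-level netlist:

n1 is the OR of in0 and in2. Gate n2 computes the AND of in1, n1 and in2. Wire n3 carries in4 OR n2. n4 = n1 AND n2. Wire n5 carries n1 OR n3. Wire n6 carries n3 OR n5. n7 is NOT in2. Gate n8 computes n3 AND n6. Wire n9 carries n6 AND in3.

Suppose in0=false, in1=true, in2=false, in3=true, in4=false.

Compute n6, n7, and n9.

n1 = in0 OR in2 = false OR false = false
n2 = in1 AND n1 AND in2 = true AND false AND false = false
n3 = in4 OR n2 = false OR false = false
n5 = n1 OR n3 = false OR false = false
n6 = n3 OR n5 = false OR false = false
n7 = NOT in2 = NOT false = true
n9 = n6 AND in3 = false AND true = false

n6 = false, n7 = true, n9 = false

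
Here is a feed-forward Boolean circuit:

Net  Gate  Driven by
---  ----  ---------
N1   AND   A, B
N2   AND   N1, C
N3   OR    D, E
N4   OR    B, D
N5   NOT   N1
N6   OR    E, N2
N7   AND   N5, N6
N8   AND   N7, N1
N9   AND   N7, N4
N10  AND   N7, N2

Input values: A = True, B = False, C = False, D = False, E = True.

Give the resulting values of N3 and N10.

N1 = A AND B = True AND False = False
N2 = N1 AND C = False AND False = False
N3 = D OR E = False OR True = True
N5 = NOT N1 = NOT False = True
N6 = E OR N2 = True OR False = True
N7 = N5 AND N6 = True AND True = True
N10 = N7 AND N2 = True AND False = False

N3 = True, N10 = False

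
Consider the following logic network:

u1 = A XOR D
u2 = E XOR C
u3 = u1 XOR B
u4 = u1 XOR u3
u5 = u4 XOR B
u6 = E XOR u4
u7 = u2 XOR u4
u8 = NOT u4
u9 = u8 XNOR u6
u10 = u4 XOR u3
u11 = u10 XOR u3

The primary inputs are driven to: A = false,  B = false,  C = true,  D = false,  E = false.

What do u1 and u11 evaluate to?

u1 = false, u11 = false

u1 = A XOR D = false XOR false = false
u3 = u1 XOR B = false XOR false = false
u4 = u1 XOR u3 = false XOR false = false
u10 = u4 XOR u3 = false XOR false = false
u11 = u10 XOR u3 = false XOR false = false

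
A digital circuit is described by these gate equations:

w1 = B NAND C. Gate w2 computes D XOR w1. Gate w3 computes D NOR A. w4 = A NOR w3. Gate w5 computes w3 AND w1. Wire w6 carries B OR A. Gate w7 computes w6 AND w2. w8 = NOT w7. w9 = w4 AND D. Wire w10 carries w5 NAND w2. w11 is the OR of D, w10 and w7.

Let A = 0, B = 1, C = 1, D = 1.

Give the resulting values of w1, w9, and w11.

w1 = B NAND C = 1 NAND 1 = 0
w2 = D XOR w1 = 1 XOR 0 = 1
w3 = D NOR A = 1 NOR 0 = 0
w4 = A NOR w3 = 0 NOR 0 = 1
w5 = w3 AND w1 = 0 AND 0 = 0
w6 = B OR A = 1 OR 0 = 1
w7 = w6 AND w2 = 1 AND 1 = 1
w9 = w4 AND D = 1 AND 1 = 1
w10 = w5 NAND w2 = 0 NAND 1 = 1
w11 = D OR w10 OR w7 = 1 OR 1 OR 1 = 1

w1 = 0  w9 = 1  w11 = 1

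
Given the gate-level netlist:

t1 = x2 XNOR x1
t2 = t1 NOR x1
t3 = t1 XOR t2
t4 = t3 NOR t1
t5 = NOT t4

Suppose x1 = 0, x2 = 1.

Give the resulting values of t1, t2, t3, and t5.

t1 = 0  t2 = 1  t3 = 1  t5 = 1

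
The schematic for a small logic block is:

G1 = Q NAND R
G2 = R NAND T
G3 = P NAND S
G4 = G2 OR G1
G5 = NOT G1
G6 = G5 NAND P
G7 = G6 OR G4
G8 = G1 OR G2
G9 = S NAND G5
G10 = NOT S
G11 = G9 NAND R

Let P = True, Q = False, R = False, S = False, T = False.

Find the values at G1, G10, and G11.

G1 = Q NAND R = False NAND False = True
G5 = NOT G1 = NOT True = False
G9 = S NAND G5 = False NAND False = True
G10 = NOT S = NOT False = True
G11 = G9 NAND R = True NAND False = True

G1 = True, G10 = True, G11 = True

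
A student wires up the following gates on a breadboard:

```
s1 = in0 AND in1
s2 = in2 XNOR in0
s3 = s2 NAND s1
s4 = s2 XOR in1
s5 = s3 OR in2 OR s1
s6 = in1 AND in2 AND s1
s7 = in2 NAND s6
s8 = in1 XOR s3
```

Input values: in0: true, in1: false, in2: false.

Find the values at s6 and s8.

s6 = false, s8 = true

s1 = in0 AND in1 = true AND false = false
s2 = in2 XNOR in0 = false XNOR true = false
s3 = s2 NAND s1 = false NAND false = true
s6 = in1 AND in2 AND s1 = false AND false AND false = false
s8 = in1 XOR s3 = false XOR true = true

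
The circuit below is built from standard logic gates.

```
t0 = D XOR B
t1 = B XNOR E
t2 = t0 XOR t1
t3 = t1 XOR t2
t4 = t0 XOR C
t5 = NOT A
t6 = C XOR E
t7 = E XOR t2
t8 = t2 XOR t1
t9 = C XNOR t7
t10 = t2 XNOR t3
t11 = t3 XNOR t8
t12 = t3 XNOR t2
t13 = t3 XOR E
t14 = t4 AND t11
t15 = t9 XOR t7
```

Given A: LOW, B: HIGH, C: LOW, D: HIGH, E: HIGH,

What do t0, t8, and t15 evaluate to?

t0 = LOW, t8 = LOW, t15 = HIGH

t0 = D XOR B = HIGH XOR HIGH = LOW
t1 = B XNOR E = HIGH XNOR HIGH = HIGH
t2 = t0 XOR t1 = LOW XOR HIGH = HIGH
t7 = E XOR t2 = HIGH XOR HIGH = LOW
t8 = t2 XOR t1 = HIGH XOR HIGH = LOW
t9 = C XNOR t7 = LOW XNOR LOW = HIGH
t15 = t9 XOR t7 = HIGH XOR LOW = HIGH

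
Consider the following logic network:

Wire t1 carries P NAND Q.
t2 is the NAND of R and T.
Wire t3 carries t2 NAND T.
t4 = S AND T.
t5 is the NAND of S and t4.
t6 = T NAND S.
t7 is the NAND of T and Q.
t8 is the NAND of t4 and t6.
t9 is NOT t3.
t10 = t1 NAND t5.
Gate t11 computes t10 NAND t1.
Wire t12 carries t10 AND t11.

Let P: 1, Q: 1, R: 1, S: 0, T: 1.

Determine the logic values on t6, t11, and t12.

t1 = P NAND Q = 1 NAND 1 = 0
t4 = S AND T = 0 AND 1 = 0
t5 = S NAND t4 = 0 NAND 0 = 1
t6 = T NAND S = 1 NAND 0 = 1
t10 = t1 NAND t5 = 0 NAND 1 = 1
t11 = t10 NAND t1 = 1 NAND 0 = 1
t12 = t10 AND t11 = 1 AND 1 = 1

t6 = 1, t11 = 1, t12 = 1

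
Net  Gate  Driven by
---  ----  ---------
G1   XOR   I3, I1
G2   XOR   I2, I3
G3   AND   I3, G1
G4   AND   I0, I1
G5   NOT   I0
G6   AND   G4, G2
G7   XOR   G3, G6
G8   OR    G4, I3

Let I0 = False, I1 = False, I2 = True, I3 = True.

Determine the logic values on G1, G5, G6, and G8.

G1 = I3 XOR I1 = True XOR False = True
G2 = I2 XOR I3 = True XOR True = False
G4 = I0 AND I1 = False AND False = False
G5 = NOT I0 = NOT False = True
G6 = G4 AND G2 = False AND False = False
G8 = G4 OR I3 = False OR True = True

G1 = True  G5 = True  G6 = False  G8 = True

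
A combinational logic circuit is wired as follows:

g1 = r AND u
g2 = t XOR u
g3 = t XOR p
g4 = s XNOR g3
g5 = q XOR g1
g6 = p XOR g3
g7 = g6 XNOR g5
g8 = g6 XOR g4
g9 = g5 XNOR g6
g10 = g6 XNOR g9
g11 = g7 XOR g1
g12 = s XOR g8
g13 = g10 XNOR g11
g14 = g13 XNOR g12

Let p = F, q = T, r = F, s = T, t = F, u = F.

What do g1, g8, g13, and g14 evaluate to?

g1 = r AND u = F AND F = F
g3 = t XOR p = F XOR F = F
g4 = s XNOR g3 = T XNOR F = F
g5 = q XOR g1 = T XOR F = T
g6 = p XOR g3 = F XOR F = F
g7 = g6 XNOR g5 = F XNOR T = F
g8 = g6 XOR g4 = F XOR F = F
g9 = g5 XNOR g6 = T XNOR F = F
g10 = g6 XNOR g9 = F XNOR F = T
g11 = g7 XOR g1 = F XOR F = F
g12 = s XOR g8 = T XOR F = T
g13 = g10 XNOR g11 = T XNOR F = F
g14 = g13 XNOR g12 = F XNOR T = F

g1 = F; g8 = F; g13 = F; g14 = F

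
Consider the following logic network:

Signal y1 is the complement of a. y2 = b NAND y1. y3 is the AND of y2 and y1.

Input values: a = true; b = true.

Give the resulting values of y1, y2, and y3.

y1 = NOT a = NOT true = false
y2 = b NAND y1 = true NAND false = true
y3 = y2 AND y1 = true AND false = false

y1 = false, y2 = true, y3 = false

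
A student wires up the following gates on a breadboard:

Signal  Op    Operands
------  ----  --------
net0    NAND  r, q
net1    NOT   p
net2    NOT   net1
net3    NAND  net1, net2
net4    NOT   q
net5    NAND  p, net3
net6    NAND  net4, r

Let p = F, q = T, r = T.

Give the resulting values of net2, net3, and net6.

net2 = F  net3 = T  net6 = T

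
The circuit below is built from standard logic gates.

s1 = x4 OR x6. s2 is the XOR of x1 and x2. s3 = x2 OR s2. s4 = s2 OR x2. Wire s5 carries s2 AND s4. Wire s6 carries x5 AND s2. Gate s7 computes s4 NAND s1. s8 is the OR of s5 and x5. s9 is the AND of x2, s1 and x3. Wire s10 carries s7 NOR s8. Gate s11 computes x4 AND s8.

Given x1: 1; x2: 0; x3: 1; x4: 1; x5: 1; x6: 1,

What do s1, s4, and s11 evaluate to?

s1 = 1; s4 = 1; s11 = 1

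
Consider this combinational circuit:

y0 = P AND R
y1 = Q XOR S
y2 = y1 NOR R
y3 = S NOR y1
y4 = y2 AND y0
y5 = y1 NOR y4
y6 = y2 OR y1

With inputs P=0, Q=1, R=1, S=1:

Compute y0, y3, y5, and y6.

y0 = P AND R = 0 AND 1 = 0
y1 = Q XOR S = 1 XOR 1 = 0
y2 = y1 NOR R = 0 NOR 1 = 0
y3 = S NOR y1 = 1 NOR 0 = 0
y4 = y2 AND y0 = 0 AND 0 = 0
y5 = y1 NOR y4 = 0 NOR 0 = 1
y6 = y2 OR y1 = 0 OR 0 = 0

y0 = 0, y3 = 0, y5 = 1, y6 = 0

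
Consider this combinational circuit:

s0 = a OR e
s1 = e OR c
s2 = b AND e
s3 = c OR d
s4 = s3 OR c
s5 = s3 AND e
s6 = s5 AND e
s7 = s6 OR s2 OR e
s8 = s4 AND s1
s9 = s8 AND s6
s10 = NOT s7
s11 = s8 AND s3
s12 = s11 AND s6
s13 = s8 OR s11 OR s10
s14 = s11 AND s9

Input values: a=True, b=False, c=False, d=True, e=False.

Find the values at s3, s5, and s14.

s3 = True, s5 = False, s14 = False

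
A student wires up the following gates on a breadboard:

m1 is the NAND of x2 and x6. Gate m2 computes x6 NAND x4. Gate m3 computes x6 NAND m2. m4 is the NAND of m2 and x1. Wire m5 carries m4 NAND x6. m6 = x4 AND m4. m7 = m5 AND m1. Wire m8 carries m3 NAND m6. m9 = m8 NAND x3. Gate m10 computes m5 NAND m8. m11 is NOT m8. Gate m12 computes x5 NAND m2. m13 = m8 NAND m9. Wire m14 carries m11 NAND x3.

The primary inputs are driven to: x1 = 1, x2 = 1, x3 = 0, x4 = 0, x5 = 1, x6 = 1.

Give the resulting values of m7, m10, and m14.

m7 = 0, m10 = 0, m14 = 1

m1 = x2 NAND x6 = 1 NAND 1 = 0
m2 = x6 NAND x4 = 1 NAND 0 = 1
m3 = x6 NAND m2 = 1 NAND 1 = 0
m4 = m2 NAND x1 = 1 NAND 1 = 0
m5 = m4 NAND x6 = 0 NAND 1 = 1
m6 = x4 AND m4 = 0 AND 0 = 0
m7 = m5 AND m1 = 1 AND 0 = 0
m8 = m3 NAND m6 = 0 NAND 0 = 1
m10 = m5 NAND m8 = 1 NAND 1 = 0
m11 = NOT m8 = NOT 1 = 0
m14 = m11 NAND x3 = 0 NAND 0 = 1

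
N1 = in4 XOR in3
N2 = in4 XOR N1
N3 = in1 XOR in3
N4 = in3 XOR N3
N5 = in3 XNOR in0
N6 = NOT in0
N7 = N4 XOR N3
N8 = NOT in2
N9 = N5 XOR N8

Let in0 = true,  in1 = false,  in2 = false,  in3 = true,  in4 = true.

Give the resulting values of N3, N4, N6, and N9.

N3 = in1 XOR in3 = false XOR true = true
N4 = in3 XOR N3 = true XOR true = false
N5 = in3 XNOR in0 = true XNOR true = true
N6 = NOT in0 = NOT true = false
N8 = NOT in2 = NOT false = true
N9 = N5 XOR N8 = true XOR true = false

N3 = true; N4 = false; N6 = false; N9 = false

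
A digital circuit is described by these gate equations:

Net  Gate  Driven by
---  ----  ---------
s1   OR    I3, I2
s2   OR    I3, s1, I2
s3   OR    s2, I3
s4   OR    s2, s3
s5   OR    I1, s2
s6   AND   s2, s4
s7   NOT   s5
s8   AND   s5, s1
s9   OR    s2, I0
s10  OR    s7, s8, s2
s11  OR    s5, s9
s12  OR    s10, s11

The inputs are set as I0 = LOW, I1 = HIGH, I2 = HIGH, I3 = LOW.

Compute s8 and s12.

s8 = HIGH; s12 = HIGH

s1 = I3 OR I2 = LOW OR HIGH = HIGH
s2 = I3 OR s1 OR I2 = LOW OR HIGH OR HIGH = HIGH
s5 = I1 OR s2 = HIGH OR HIGH = HIGH
s7 = NOT s5 = NOT HIGH = LOW
s8 = s5 AND s1 = HIGH AND HIGH = HIGH
s9 = s2 OR I0 = HIGH OR LOW = HIGH
s10 = s7 OR s8 OR s2 = LOW OR HIGH OR HIGH = HIGH
s11 = s5 OR s9 = HIGH OR HIGH = HIGH
s12 = s10 OR s11 = HIGH OR HIGH = HIGH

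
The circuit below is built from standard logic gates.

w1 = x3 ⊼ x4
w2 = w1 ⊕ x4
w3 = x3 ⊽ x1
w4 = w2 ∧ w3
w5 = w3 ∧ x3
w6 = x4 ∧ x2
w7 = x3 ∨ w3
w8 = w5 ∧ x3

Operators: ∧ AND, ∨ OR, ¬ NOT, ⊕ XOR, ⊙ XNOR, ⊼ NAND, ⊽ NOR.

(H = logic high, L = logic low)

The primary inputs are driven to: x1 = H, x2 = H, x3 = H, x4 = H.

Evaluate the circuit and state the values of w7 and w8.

w3 = x3 NOR x1 = H NOR H = L
w5 = w3 AND x3 = L AND H = L
w7 = x3 OR w3 = H OR L = H
w8 = w5 AND x3 = L AND H = L

w7 = H; w8 = L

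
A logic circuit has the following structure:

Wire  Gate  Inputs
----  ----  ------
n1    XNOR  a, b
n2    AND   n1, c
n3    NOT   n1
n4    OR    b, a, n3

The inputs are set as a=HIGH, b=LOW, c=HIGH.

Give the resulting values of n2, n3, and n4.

n1 = a XNOR b = HIGH XNOR LOW = LOW
n2 = n1 AND c = LOW AND HIGH = LOW
n3 = NOT n1 = NOT LOW = HIGH
n4 = b OR a OR n3 = LOW OR HIGH OR HIGH = HIGH

n2 = LOW; n3 = HIGH; n4 = HIGH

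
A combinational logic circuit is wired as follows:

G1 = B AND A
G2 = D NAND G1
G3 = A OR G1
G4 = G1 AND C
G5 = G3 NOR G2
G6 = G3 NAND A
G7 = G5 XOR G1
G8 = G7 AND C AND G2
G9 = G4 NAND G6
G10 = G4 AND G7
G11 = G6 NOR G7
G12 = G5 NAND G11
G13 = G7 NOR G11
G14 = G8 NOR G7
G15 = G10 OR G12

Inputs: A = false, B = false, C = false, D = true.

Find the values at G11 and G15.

G1 = B AND A = false AND false = false
G2 = D NAND G1 = true NAND false = true
G3 = A OR G1 = false OR false = false
G4 = G1 AND C = false AND false = false
G5 = G3 NOR G2 = false NOR true = false
G6 = G3 NAND A = false NAND false = true
G7 = G5 XOR G1 = false XOR false = false
G10 = G4 AND G7 = false AND false = false
G11 = G6 NOR G7 = true NOR false = false
G12 = G5 NAND G11 = false NAND false = true
G15 = G10 OR G12 = false OR true = true

G11 = false, G15 = true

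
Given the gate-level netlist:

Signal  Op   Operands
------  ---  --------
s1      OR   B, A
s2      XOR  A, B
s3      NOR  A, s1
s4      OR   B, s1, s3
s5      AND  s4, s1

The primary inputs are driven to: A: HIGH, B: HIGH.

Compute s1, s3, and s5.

s1 = HIGH; s3 = LOW; s5 = HIGH

s1 = B OR A = HIGH OR HIGH = HIGH
s3 = A NOR s1 = HIGH NOR HIGH = LOW
s4 = B OR s1 OR s3 = HIGH OR HIGH OR LOW = HIGH
s5 = s4 AND s1 = HIGH AND HIGH = HIGH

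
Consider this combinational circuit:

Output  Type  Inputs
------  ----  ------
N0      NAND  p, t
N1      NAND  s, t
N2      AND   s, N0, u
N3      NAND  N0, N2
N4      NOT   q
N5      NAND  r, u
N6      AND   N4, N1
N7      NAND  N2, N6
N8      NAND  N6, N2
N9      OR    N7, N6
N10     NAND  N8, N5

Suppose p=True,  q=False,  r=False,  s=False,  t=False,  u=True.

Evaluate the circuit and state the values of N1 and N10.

N1 = True; N10 = False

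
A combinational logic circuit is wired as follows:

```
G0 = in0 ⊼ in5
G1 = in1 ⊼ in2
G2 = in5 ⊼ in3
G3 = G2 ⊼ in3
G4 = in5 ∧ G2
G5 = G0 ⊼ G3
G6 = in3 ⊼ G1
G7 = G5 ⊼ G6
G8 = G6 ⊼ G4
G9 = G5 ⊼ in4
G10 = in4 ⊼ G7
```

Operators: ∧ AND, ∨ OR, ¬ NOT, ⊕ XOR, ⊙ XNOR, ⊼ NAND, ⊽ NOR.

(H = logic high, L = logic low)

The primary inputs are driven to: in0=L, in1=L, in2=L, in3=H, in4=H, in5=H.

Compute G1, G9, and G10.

G0 = in0 NAND in5 = L NAND H = H
G1 = in1 NAND in2 = L NAND L = H
G2 = in5 NAND in3 = H NAND H = L
G3 = G2 NAND in3 = L NAND H = H
G5 = G0 NAND G3 = H NAND H = L
G6 = in3 NAND G1 = H NAND H = L
G7 = G5 NAND G6 = L NAND L = H
G9 = G5 NAND in4 = L NAND H = H
G10 = in4 NAND G7 = H NAND H = L

G1 = H  G9 = H  G10 = L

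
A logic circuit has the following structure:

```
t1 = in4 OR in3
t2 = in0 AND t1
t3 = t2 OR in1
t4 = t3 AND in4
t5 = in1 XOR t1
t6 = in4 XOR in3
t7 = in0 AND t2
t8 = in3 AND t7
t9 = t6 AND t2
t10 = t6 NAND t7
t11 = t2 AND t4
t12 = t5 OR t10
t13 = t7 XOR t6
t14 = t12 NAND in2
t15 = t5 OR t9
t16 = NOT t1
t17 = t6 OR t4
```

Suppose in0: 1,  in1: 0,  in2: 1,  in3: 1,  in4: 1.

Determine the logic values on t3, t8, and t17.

t3 = 1  t8 = 1  t17 = 1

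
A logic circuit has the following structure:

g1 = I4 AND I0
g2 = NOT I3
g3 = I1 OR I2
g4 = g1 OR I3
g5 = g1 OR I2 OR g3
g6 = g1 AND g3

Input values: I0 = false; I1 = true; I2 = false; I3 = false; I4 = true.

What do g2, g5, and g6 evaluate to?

g1 = I4 AND I0 = true AND false = false
g2 = NOT I3 = NOT false = true
g3 = I1 OR I2 = true OR false = true
g5 = g1 OR I2 OR g3 = false OR false OR true = true
g6 = g1 AND g3 = false AND true = false

g2 = true; g5 = true; g6 = false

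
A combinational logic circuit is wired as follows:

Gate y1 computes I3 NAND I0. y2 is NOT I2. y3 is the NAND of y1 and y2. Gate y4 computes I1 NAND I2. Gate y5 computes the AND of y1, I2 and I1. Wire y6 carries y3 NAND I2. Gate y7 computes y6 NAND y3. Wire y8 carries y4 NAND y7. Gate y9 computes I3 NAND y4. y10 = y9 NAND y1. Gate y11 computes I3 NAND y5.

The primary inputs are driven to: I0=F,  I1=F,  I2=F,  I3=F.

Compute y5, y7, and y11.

y1 = I3 NAND I0 = F NAND F = T
y2 = NOT I2 = NOT F = T
y3 = y1 NAND y2 = T NAND T = F
y5 = y1 AND I2 AND I1 = T AND F AND F = F
y6 = y3 NAND I2 = F NAND F = T
y7 = y6 NAND y3 = T NAND F = T
y11 = I3 NAND y5 = F NAND F = T

y5 = F, y7 = T, y11 = T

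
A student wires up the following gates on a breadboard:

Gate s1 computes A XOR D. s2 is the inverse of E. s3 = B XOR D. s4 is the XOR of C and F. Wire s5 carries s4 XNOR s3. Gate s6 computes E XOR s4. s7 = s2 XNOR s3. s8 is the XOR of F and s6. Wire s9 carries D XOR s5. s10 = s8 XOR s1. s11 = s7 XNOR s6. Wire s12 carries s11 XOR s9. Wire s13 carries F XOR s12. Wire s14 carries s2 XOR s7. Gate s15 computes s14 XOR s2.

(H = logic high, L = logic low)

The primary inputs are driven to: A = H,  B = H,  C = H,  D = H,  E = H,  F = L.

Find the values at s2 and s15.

s2 = NOT E = NOT H = L
s3 = B XOR D = H XOR H = L
s7 = s2 XNOR s3 = L XNOR L = H
s14 = s2 XOR s7 = L XOR H = H
s15 = s14 XOR s2 = H XOR L = H

s2 = L, s15 = H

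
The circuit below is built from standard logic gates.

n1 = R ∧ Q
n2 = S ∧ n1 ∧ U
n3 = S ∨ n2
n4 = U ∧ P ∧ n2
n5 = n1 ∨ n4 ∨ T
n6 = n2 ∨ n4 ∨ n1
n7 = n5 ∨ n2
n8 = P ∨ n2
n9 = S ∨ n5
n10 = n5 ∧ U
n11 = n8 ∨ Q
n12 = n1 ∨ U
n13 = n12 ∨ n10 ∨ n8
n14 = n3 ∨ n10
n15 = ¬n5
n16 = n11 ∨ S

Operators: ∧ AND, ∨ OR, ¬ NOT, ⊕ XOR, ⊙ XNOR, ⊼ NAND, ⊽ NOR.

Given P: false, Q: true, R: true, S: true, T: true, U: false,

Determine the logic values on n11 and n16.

n11 = true, n16 = true

n1 = R AND Q = true AND true = true
n2 = S AND n1 AND U = true AND true AND false = false
n8 = P OR n2 = false OR false = false
n11 = n8 OR Q = false OR true = true
n16 = n11 OR S = true OR true = true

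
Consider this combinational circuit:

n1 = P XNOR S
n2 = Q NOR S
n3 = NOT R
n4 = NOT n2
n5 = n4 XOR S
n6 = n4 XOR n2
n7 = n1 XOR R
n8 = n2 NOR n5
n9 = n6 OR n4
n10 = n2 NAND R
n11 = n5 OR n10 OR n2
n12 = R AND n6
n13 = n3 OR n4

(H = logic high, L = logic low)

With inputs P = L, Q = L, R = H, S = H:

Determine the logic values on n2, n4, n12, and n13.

n2 = L  n4 = H  n12 = H  n13 = H

n2 = Q NOR S = L NOR H = L
n3 = NOT R = NOT H = L
n4 = NOT n2 = NOT L = H
n6 = n4 XOR n2 = H XOR L = H
n12 = R AND n6 = H AND H = H
n13 = n3 OR n4 = L OR H = H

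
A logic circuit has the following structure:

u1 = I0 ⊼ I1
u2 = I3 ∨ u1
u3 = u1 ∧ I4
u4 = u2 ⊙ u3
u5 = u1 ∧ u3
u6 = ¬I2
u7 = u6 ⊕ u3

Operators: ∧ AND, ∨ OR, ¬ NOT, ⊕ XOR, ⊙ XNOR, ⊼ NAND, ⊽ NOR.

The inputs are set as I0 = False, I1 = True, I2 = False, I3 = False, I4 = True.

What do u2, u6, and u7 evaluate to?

u2 = True; u6 = True; u7 = False

u1 = I0 NAND I1 = False NAND True = True
u2 = I3 OR u1 = False OR True = True
u3 = u1 AND I4 = True AND True = True
u6 = NOT I2 = NOT False = True
u7 = u6 XOR u3 = True XOR True = False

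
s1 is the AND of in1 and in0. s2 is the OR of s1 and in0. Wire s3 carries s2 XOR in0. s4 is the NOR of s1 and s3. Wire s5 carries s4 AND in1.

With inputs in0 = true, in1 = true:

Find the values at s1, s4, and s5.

s1 = true  s4 = false  s5 = false

s1 = in1 AND in0 = true AND true = true
s2 = s1 OR in0 = true OR true = true
s3 = s2 XOR in0 = true XOR true = false
s4 = s1 NOR s3 = true NOR false = false
s5 = s4 AND in1 = false AND true = false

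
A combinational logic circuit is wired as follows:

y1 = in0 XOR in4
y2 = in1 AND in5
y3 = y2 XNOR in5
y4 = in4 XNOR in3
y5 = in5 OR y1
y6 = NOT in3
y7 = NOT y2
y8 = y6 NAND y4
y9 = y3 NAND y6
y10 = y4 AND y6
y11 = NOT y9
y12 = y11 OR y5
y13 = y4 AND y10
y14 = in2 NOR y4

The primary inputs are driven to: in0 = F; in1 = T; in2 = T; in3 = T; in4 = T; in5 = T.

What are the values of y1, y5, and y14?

y1 = in0 XOR in4 = F XOR T = T
y4 = in4 XNOR in3 = T XNOR T = T
y5 = in5 OR y1 = T OR T = T
y14 = in2 NOR y4 = T NOR T = F

y1 = T  y5 = T  y14 = F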